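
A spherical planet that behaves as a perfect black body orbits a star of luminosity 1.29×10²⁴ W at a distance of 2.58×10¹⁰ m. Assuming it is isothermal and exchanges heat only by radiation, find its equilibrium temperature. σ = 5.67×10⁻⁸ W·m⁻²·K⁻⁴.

First find the stellar flux at distance d: S = L/(4πd²) = 1.29×10²⁴/(4π·(2.58×10¹⁰)²) = 154.2 W/m².
For an isothermal sphere, absorbed (1−a)S·πr² = emitted σ·4πr²·T⁴, so T⁴ = (1−a)S/(4σ).
T⁴ = 1.00·154.2/(4·5.67×10⁻⁸) = 6.800×10⁸ K⁴.

T ≈ 161 K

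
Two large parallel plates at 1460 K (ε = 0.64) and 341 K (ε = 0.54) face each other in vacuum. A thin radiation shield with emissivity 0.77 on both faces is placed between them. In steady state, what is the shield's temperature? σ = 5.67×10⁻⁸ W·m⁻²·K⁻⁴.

T_s ≈ 1250 K

In steady state the net flux on the hot side equals that on the cold side.
σ(T₁⁴−T_s⁴)/D₁ = σ(T_s⁴−T₂⁴)/D₂, with D₁ = 1/ε₁+1/ε_s−1 = 1.861, D₂ = 1/ε_s+1/ε₂−1 = 2.151.
Solve for T_s⁴: T_s⁴ = (D₂·T₁⁴ + D₁·T₂⁴)/(D₁+D₂) = 2.442×10¹² K⁴.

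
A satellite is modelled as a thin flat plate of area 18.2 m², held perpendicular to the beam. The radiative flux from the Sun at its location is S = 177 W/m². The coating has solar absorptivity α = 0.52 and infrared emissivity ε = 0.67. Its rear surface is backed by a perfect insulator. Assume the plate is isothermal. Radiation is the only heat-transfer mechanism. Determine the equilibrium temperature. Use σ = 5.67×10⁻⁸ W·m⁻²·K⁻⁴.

T ≈ 222 K

At equilibrium, absorbed power = emitted power.
Absorbing cross-section = A = 18.20 m²; emitting surface = A = 18.20 m² (ratio 1).
αS·A_cross = εσ·A_surf·T⁴  ⇒  T⁴ = αS/(ε·1σ).
T⁴ = 0.520·177/(0.67·1·5.67×10⁻⁸) = 2.423×10⁹ K⁴.
T = (2.423×10⁹)^(1/4).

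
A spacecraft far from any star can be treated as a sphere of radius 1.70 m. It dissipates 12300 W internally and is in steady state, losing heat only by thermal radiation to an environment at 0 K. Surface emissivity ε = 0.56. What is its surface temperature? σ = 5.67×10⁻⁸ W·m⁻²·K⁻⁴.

T ≈ 321 K

Steady state: internal power = radiated power, P = εσA T⁴.
Radiating area A = 4πr² = 36.32 m².
T⁴ = P/(εσA) = 12300/(0.56·5.67×10⁻⁸·36.32) = 1.067×10¹⁰ K⁴.
T = (1.067×10¹⁰)^(1/4).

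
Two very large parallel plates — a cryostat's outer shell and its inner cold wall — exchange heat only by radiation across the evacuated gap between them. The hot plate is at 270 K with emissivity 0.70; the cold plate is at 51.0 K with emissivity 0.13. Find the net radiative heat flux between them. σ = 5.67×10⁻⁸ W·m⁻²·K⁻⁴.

q ≈ 37.1 W/m²

For two infinite grey parallel plates, q = σ(T₁⁴ − T₂⁴)/(1/ε₁ + 1/ε₂ − 1).
T₁⁴ − T₂⁴ = 5.314×10⁹ − 6.765×10⁶ = 5.308×10⁹ K⁴.
1/ε₁ + 1/ε₂ − 1 = 1.429 + 7.692 − 1 = 8.121.
q = 5.67×10⁻⁸ × 5.308×10⁹ / 8.121.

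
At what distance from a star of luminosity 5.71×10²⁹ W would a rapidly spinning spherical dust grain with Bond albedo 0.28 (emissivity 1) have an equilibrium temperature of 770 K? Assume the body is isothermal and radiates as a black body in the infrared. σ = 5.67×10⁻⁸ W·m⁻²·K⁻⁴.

d ≈ 6.41×10¹¹ m

For an isothermal black-emitting sphere, (1−a)S·πr² = σ·4πr²·T⁴ ⇒ S = 4σT⁴/(1−a).
S = 4·5.67×10⁻⁸·(770)⁴/0.720 = 1.107×10⁵ W/m².
Flux falls as S = L/(4πd²), so d = √(L/(4πS)) = √(5.71×10²⁹/(4π·1.107×10⁵)).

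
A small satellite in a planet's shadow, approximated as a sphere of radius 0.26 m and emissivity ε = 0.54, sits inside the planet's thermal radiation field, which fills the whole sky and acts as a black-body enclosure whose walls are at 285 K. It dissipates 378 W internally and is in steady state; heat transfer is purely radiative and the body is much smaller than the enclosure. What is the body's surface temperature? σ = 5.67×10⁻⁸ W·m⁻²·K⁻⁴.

T ≈ 381 K

For a small grey body in a large enclosure, net radiated power = εσA(T⁴ − T_w⁴).
Steady state: P = εσA(T⁴ − T_w⁴) with A = 4πr² = 0.8495 m².
T⁴ = P/(εσA) + T_w⁴ = 378/(0.54·5.67×10⁻⁸·0.8495) + (285)⁴
    = 1.453×10¹⁰ + 6.598×10⁹ = 2.113×10¹⁰ K⁴.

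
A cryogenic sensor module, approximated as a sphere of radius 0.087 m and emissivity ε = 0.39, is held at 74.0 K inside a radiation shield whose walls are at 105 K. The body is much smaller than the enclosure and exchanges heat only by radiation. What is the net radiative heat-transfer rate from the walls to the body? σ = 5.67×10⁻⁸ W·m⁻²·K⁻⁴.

P_net ≈ 0.193 W

For a small grey body in a large enclosure: P_net = εσA(T_body⁴ − T_wall⁴).
A = 4πr² = 0.09511 m²; T_body⁴ − T_wall⁴ = 2.999×10⁷ − 1.216×10⁸ = -9.156×10⁷ K⁴.
|P_net| = 0.39·5.67×10⁻⁸·0.09511·9.156×10⁷.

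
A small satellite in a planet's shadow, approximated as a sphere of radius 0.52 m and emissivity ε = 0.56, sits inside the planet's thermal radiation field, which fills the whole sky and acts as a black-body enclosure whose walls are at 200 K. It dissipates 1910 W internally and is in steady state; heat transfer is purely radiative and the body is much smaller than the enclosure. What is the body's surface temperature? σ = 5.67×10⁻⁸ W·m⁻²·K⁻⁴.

For a small grey body in a large enclosure, net radiated power = εσA(T⁴ − T_w⁴).
Steady state: P = εσA(T⁴ − T_w⁴) with A = 4πr² = 3.398 m².
T⁴ = P/(εσA) + T_w⁴ = 1910/(0.56·5.67×10⁻⁸·3.398) + (200)⁴
    = 1.770×10¹⁰ + 1.600×10⁹ = 1.930×10¹⁰ K⁴.

T ≈ 373 K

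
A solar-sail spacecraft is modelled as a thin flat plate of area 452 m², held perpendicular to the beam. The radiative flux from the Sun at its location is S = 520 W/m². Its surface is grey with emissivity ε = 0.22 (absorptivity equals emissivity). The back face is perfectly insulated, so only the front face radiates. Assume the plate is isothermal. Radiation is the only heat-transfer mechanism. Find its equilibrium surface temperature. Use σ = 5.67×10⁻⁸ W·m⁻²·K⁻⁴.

T ≈ 309 K

At equilibrium, absorbed power = emitted power.
Absorbing cross-section = A = 452.0 m²; emitting surface = A = 452.0 m² (ratio 1).
εS·A_cross = εσ·A_surf·T⁴  ⇒  T⁴ = S/(1σ)   (ε cancels).
T⁴ = 520/(1·5.67×10⁻⁸) = 9.171×10⁹ K⁴.
T = (9.171×10⁹)^(1/4).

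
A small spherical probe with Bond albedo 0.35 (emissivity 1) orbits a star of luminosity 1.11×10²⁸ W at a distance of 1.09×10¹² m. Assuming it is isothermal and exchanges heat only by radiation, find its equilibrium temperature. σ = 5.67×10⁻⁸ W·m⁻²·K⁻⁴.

T ≈ 215 K

First find the stellar flux at distance d: S = L/(4πd²) = 1.11×10²⁸/(4π·(1.09×10¹²)²) = 743.5 W/m².
For an isothermal sphere, absorbed (1−a)S·πr² = emitted σ·4πr²·T⁴, so T⁴ = (1−a)S/(4σ).
T⁴ = 0.650·743.5/(4·5.67×10⁻⁸) = 2.131×10⁹ K⁴.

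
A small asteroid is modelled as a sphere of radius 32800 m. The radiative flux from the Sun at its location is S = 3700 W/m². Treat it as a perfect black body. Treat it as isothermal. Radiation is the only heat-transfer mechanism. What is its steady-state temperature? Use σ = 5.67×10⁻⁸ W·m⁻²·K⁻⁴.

At equilibrium, absorbed power = emitted power.
Absorbing cross-section = πr² = 3.380×10⁹ m²; emitting surface = 4πr² = 1.352×10¹⁰ m² (ratio 4).
S·A_cross = εσ·A_surf·T⁴  ⇒  T⁴ = S/(4σ).
T⁴ = 1.00·3700/(4·5.67×10⁻⁸) = 1.631×10¹⁰ K⁴.
T = (1.631×10¹⁰)^(1/4).

T ≈ 357 K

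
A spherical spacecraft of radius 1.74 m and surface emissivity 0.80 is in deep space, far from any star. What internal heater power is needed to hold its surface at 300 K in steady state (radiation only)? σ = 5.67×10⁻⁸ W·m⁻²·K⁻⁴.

P = εσ·4πr²·T⁴.
4πr² = 38.05 m²; T⁴ = 8.100×10⁹ K⁴.
P = 0.80·5.67×10⁻⁸·38.05·8.100×10⁹.

P ≈ 14000 W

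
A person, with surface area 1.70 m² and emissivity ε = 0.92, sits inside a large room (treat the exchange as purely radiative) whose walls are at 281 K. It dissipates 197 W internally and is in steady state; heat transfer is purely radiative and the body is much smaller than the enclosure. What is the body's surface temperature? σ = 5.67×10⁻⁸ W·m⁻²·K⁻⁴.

For a small grey body in a large enclosure, net radiated power = εσA(T⁴ − T_w⁴).
Steady state: P = εσA(T⁴ − T_w⁴) with A = 1.70 m².
T⁴ = P/(εσA) + T_w⁴ = 197/(0.92·5.67×10⁻⁸·1.700) + (281)⁴
    = 2.222×10⁹ + 6.235×10⁹ = 8.456×10⁹ K⁴.

T ≈ 303 K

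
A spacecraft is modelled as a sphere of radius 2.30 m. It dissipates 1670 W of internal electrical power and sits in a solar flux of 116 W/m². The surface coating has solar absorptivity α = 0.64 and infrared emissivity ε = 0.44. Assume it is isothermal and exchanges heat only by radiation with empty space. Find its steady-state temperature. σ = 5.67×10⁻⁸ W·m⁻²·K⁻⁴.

At steady state, absorbed solar power + internal power = radiated power.
Absorbed: α·S·A_cross = 0.64·116·16.62 = 1234 W (cross-section πr²).
Total input = 1234 + 1670 = 2904 W.
Radiated: εσ·A_surf·T⁴ with A_surf = 4πr² = 66.48 m².
T⁴ = 2904/(0.44·5.67×10⁻⁸·66.48) = 1.751×10⁹ K⁴.

T ≈ 205 K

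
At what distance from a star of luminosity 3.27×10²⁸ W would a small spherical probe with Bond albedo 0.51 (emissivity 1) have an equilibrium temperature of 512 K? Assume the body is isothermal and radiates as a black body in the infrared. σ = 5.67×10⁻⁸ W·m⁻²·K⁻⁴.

d ≈ 2.86×10¹¹ m

For an isothermal black-emitting sphere, (1−a)S·πr² = σ·4πr²·T⁴ ⇒ S = 4σT⁴/(1−a).
S = 4·5.67×10⁻⁸·(512)⁴/0.490 = 31810 W/m².
Flux falls as S = L/(4πd²), so d = √(L/(4πS)) = √(3.27×10²⁸/(4π·31810)).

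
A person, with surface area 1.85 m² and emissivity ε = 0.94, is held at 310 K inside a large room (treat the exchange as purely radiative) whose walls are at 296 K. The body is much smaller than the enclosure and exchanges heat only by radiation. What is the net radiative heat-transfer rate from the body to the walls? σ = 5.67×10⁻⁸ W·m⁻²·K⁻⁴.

For a small grey body in a large enclosure: P_net = εσA(T_body⁴ − T_wall⁴).
A = 1.85 m²; T_body⁴ − T_wall⁴ = 9.235×10⁹ − 7.677×10⁹ = 1.559×10⁹ K⁴.
|P_net| = 0.94·5.67×10⁻⁸·1.850·1.559×10⁹.

P_net ≈ 154 W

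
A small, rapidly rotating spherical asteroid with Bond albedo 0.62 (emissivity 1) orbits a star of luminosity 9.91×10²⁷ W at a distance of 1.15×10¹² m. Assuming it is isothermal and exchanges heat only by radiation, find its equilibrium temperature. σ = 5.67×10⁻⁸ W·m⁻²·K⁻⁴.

T ≈ 178 K

First find the stellar flux at distance d: S = L/(4πd²) = 9.91×10²⁷/(4π·(1.15×10¹²)²) = 596.3 W/m².
For an isothermal sphere, absorbed (1−a)S·πr² = emitted σ·4πr²·T⁴, so T⁴ = (1−a)S/(4σ).
T⁴ = 0.380·596.3/(4·5.67×10⁻⁸) = 9.991×10⁸ K⁴.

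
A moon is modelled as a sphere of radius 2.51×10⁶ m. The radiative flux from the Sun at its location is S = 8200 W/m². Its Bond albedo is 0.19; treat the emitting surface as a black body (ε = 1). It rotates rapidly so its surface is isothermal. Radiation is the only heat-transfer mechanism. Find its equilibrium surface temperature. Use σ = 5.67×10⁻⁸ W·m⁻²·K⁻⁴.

At equilibrium, absorbed power = emitted power.
Absorbing cross-section = πr² = 1.979×10¹³ m²; emitting surface = 4πr² = 7.917×10¹³ m² (ratio 4).
(1−a)S·A_cross = εσ·A_surf·T⁴  ⇒  T⁴ = (1−a)S/(4σ).
T⁴ = 0.810·8200/(4·5.67×10⁻⁸) = 2.929×10¹⁰ K⁴.
T = (2.929×10¹⁰)^(1/4).

T ≈ 414 K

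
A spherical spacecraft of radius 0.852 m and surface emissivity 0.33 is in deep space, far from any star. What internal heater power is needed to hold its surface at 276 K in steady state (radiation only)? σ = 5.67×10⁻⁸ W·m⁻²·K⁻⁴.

P = εσ·4πr²·T⁴.
4πr² = 9.122 m²; T⁴ = 5.803×10⁹ K⁴.
P = 0.33·5.67×10⁻⁸·9.122·5.803×10⁹.

P ≈ 990 W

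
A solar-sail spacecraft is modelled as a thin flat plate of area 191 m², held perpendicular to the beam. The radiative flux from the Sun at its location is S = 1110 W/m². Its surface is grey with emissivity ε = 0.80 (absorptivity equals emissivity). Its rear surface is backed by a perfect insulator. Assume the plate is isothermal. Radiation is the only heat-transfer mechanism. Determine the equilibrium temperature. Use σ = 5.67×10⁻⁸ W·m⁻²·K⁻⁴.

T ≈ 374 K

At equilibrium, absorbed power = emitted power.
Absorbing cross-section = A = 191.0 m²; emitting surface = A = 191.0 m² (ratio 1).
εS·A_cross = εσ·A_surf·T⁴  ⇒  T⁴ = S/(1σ)   (ε cancels).
T⁴ = 1110/(1·5.67×10⁻⁸) = 1.958×10¹⁰ K⁴.
T = (1.958×10¹⁰)^(1/4).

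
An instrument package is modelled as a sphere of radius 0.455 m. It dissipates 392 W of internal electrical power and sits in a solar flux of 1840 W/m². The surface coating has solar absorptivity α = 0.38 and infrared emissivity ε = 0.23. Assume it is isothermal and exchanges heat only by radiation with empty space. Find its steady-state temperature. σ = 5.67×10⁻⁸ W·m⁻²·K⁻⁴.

T ≈ 397 K

At steady state, absorbed solar power + internal power = radiated power.
Absorbed: α·S·A_cross = 0.38·1840·0.6504 = 454.8 W (cross-section πr²).
Total input = 454.8 + 392 = 846.8 W.
Radiated: εσ·A_surf·T⁴ with A_surf = 4πr² = 2.602 m².
T⁴ = 846.8/(0.23·5.67×10⁻⁸·2.602) = 2.496×10¹⁰ K⁴.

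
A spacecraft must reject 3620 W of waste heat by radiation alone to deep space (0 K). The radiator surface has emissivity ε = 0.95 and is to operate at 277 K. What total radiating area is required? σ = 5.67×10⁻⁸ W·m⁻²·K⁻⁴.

A ≈ 11.4 m²

P = εσA T⁴ ⇒ A = P/(εσT⁴).
T⁴ = 5.887×10⁹ K⁴.
A = 3620/(0.95 × 5.67×10⁻⁸ × 5.887×10⁹).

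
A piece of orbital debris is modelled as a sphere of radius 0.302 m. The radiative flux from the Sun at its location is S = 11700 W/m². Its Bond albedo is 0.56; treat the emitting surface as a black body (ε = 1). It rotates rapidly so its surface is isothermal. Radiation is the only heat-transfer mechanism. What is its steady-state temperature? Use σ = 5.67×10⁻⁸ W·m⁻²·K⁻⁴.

T ≈ 388 K

At equilibrium, absorbed power = emitted power.
Absorbing cross-section = πr² = 0.2865 m²; emitting surface = 4πr² = 1.146 m² (ratio 4).
(1−a)S·A_cross = εσ·A_surf·T⁴  ⇒  T⁴ = (1−a)S/(4σ).
T⁴ = 0.440·11700/(4·5.67×10⁻⁸) = 2.270×10¹⁰ K⁴.
T = (2.270×10¹⁰)^(1/4).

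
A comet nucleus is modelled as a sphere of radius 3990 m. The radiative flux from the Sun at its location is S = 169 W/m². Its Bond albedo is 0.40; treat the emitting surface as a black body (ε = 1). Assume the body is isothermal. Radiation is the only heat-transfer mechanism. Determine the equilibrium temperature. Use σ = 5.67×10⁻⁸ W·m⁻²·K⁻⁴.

T ≈ 145 K

At equilibrium, absorbed power = emitted power.
Absorbing cross-section = πr² = 5.001×10⁷ m²; emitting surface = 4πr² = 2.001×10⁸ m² (ratio 4).
(1−a)S·A_cross = εσ·A_surf·T⁴  ⇒  T⁴ = (1−a)S/(4σ).
T⁴ = 0.600·169/(4·5.67×10⁻⁸) = 4.471×10⁸ K⁴.
T = (4.471×10⁸)^(1/4).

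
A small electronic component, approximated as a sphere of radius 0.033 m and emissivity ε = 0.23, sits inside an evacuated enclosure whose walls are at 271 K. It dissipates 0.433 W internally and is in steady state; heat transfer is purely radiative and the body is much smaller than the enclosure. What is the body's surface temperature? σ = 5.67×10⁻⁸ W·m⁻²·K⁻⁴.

For a small grey body in a large enclosure, net radiated power = εσA(T⁴ − T_w⁴).
Steady state: P = εσA(T⁴ − T_w⁴) with A = 4πr² = 0.01368 m².
T⁴ = P/(εσA) + T_w⁴ = 0.433/(0.23·5.67×10⁻⁸·0.01368) + (271)⁴
    = 2.426×10⁹ + 5.394×10⁹ = 7.820×10⁹ K⁴.

T ≈ 297 K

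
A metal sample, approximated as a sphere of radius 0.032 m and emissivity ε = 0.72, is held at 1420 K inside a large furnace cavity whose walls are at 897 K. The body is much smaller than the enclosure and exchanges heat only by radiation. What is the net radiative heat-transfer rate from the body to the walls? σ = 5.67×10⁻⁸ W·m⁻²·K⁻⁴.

P_net ≈ 1800 W

For a small grey body in a large enclosure: P_net = εσA(T_body⁴ − T_wall⁴).
A = 4πr² = 0.01287 m²; T_body⁴ − T_wall⁴ = 4.066×10¹² − 6.474×10¹¹ = 3.418×10¹² K⁴.
|P_net| = 0.72·5.67×10⁻⁸·0.01287·3.418×10¹².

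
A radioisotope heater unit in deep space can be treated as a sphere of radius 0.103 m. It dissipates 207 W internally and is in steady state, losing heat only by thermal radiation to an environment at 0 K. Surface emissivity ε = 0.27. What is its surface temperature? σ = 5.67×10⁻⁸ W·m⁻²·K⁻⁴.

Steady state: internal power = radiated power, P = εσA T⁴.
Radiating area A = 4πr² = 0.1333 m².
T⁴ = P/(εσA) = 207/(0.27·5.67×10⁻⁸·0.1333) = 1.014×10¹¹ K⁴.
T = (1.014×10¹¹)^(1/4).

T ≈ 564 K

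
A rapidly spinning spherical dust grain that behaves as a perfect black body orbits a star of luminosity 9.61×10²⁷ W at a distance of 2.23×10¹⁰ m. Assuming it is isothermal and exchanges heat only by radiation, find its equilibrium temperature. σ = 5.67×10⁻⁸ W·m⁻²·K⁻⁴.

First find the stellar flux at distance d: S = L/(4πd²) = 9.61×10²⁷/(4π·(2.23×10¹⁰)²) = 1.538×10⁶ W/m².
For an isothermal sphere, absorbed (1−a)S·πr² = emitted σ·4πr²·T⁴, so T⁴ = (1−a)S/(4σ).
T⁴ = 1.00·1.538×10⁶/(4·5.67×10⁻⁸) = 6.780×10¹² K⁴.

T ≈ 1610 K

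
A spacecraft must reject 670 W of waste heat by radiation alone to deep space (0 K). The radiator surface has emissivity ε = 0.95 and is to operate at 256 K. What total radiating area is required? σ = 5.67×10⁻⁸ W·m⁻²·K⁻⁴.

A ≈ 2.90 m²

P = εσA T⁴ ⇒ A = P/(εσT⁴).
T⁴ = 4.295×10⁹ K⁴.
A = 670/(0.95 × 5.67×10⁻⁸ × 4.295×10⁹).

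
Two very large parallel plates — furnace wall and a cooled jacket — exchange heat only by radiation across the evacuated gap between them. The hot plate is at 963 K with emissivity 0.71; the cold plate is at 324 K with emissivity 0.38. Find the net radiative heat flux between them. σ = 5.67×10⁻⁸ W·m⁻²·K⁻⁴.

q ≈ 15800 W/m²

For two infinite grey parallel plates, q = σ(T₁⁴ − T₂⁴)/(1/ε₁ + 1/ε₂ − 1).
T₁⁴ − T₂⁴ = 8.600×10¹¹ − 1.102×10¹⁰ = 8.490×10¹¹ K⁴.
1/ε₁ + 1/ε₂ − 1 = 1.408 + 2.632 − 1 = 3.040.
q = 5.67×10⁻⁸ × 8.490×10¹¹ / 3.040.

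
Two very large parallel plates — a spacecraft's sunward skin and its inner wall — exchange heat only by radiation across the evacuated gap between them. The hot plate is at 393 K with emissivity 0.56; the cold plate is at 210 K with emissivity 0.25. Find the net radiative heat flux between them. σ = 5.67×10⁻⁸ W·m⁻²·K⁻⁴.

q ≈ 260 W/m²

For two infinite grey parallel plates, q = σ(T₁⁴ − T₂⁴)/(1/ε₁ + 1/ε₂ − 1).
T₁⁴ − T₂⁴ = 2.385×10¹⁰ − 1.945×10⁹ = 2.191×10¹⁰ K⁴.
1/ε₁ + 1/ε₂ − 1 = 1.786 + 4.000 − 1 = 4.786.
q = 5.67×10⁻⁸ × 2.191×10¹⁰ / 4.786.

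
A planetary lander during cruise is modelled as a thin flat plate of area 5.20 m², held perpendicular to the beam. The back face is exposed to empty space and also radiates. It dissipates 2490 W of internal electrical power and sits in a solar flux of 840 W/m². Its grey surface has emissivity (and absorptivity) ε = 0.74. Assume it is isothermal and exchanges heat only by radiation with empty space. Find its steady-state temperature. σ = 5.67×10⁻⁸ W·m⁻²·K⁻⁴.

T ≈ 338 K

At steady state, absorbed solar power + internal power = radiated power.
Absorbed: α·S·A_cross = 0.74·840·5.200 = 3232 W (cross-section A).
Total input = 3232 + 2490 = 5722 W.
Radiated: εσ·A_surf·T⁴ with A_surf = 2A = 10.40 m².
T⁴ = 5722/(0.74·5.67×10⁻⁸·10.40) = 1.311×10¹⁰ K⁴.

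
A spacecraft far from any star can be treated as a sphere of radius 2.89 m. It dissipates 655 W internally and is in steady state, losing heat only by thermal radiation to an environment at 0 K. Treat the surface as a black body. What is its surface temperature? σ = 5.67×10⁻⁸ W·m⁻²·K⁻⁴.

Steady state: internal power = radiated power, P = εσA T⁴.
Radiating area A = 4πr² = 105.0 m².
T⁴ = P/(εσA) = 655/(1.0·5.67×10⁻⁸·105.0) = 1.101×10⁸ K⁴.
T = (1.101×10⁸)^(1/4).

T ≈ 102 K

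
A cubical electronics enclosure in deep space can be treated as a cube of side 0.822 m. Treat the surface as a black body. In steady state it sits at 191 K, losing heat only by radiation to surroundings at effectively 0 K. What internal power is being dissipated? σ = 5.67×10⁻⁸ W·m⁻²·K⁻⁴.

P ≈ 306 W

Steady state: P = εσA T⁴.
A = 6L² = 4.054 m²; T⁴ = (191)⁴ = 1.331×10⁹ K⁴.
P = 1.0 × 5.67×10⁻⁸ × 4.054 × 1.331×10⁹.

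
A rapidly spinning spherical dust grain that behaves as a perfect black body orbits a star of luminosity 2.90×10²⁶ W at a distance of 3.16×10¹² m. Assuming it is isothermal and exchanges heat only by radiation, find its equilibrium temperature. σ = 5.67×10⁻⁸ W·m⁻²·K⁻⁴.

First find the stellar flux at distance d: S = L/(4πd²) = 2.90×10²⁶/(4π·(3.16×10¹²)²) = 2.311 W/m².
For an isothermal sphere, absorbed (1−a)S·πr² = emitted σ·4πr²·T⁴, so T⁴ = (1−a)S/(4σ).
T⁴ = 1.00·2.311/(4·5.67×10⁻⁸) = 1.019×10⁷ K⁴.

T ≈ 56.5 K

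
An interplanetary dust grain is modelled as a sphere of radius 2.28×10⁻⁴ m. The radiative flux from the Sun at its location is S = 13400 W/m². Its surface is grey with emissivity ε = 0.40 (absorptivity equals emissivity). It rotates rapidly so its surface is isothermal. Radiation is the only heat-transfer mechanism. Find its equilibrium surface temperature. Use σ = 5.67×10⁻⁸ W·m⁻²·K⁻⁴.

At equilibrium, absorbed power = emitted power.
Absorbing cross-section = πr² = 1.633×10⁻⁷ m²; emitting surface = 4πr² = 6.533×10⁻⁷ m² (ratio 4).
εS·A_cross = εσ·A_surf·T⁴  ⇒  T⁴ = S/(4σ)   (ε cancels).
T⁴ = 13400/(4·5.67×10⁻⁸) = 5.908×10¹⁰ K⁴.
T = (5.908×10¹⁰)^(1/4).

T ≈ 493 K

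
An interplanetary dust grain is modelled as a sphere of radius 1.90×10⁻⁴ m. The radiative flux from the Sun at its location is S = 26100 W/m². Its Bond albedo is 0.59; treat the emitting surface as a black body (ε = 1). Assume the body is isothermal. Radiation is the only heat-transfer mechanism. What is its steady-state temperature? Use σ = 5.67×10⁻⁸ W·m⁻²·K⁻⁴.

T ≈ 466 K

At equilibrium, absorbed power = emitted power.
Absorbing cross-section = πr² = 1.134×10⁻⁷ m²; emitting surface = 4πr² = 4.536×10⁻⁷ m² (ratio 4).
(1−a)S·A_cross = εσ·A_surf·T⁴  ⇒  T⁴ = (1−a)S/(4σ).
T⁴ = 0.410·26100/(4·5.67×10⁻⁸) = 4.718×10¹⁰ K⁴.
T = (4.718×10¹⁰)^(1/4).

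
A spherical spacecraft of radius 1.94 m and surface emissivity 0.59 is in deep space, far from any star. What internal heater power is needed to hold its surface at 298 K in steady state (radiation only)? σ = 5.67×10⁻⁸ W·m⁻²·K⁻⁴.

P = εσ·4πr²·T⁴.
4πr² = 47.29 m²; T⁴ = 7.886×10⁹ K⁴.
P = 0.59·5.67×10⁻⁸·47.29·7.886×10⁹.

P ≈ 12500 W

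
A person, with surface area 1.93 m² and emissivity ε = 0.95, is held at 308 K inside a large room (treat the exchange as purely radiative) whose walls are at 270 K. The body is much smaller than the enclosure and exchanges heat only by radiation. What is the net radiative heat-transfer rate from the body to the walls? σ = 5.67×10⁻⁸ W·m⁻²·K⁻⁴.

P_net ≈ 383 W

For a small grey body in a large enclosure: P_net = εσA(T_body⁴ − T_wall⁴).
A = 1.93 m²; T_body⁴ − T_wall⁴ = 8.999×10⁹ − 5.314×10⁹ = 3.685×10⁹ K⁴.
|P_net| = 0.95·5.67×10⁻⁸·1.930·3.685×10⁹.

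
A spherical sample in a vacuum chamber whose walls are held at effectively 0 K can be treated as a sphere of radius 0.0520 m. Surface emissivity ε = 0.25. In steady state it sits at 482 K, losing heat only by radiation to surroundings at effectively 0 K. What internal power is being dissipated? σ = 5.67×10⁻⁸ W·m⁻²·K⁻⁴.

P ≈ 26.0 W

Steady state: P = εσA T⁴.
A = 4πr² = 0.03398 m²; T⁴ = (482)⁴ = 5.397×10¹⁰ K⁴.
P = 0.25 × 5.67×10⁻⁸ × 0.03398 × 5.397×10¹⁰.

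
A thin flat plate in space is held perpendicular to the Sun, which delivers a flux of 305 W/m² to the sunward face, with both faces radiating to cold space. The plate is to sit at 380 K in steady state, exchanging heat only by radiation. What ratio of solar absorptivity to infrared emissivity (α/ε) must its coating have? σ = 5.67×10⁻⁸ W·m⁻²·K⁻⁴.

α/ε ≈ 7.75

Balance: αS·A = εσ·2A·T⁴ ⇒ α/ε = 2σT⁴/S.
α/ε = 2·5.67×10⁻⁸·(380)⁴/305 = 2·5.67×10⁻⁸·2.085×10¹⁰/305.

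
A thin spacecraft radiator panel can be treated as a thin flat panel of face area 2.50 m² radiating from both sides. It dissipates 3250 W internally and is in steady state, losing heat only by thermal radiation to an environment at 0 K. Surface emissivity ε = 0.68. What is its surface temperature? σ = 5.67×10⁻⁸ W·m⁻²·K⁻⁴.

Steady state: internal power = radiated power, P = εσA T⁴.
Radiating area A = 2·2.50 = 5.000 m².
T⁴ = P/(εσA) = 3250/(0.68·5.67×10⁻⁸·5.000) = 1.686×10¹⁰ K⁴.
T = (1.686×10¹⁰)^(1/4).

T ≈ 360 K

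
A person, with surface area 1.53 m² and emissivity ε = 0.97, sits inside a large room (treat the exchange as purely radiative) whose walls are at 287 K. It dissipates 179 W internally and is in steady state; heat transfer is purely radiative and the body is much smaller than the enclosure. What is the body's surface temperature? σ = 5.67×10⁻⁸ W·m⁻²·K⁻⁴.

For a small grey body in a large enclosure, net radiated power = εσA(T⁴ − T_w⁴).
Steady state: P = εσA(T⁴ − T_w⁴) with A = 1.53 m².
T⁴ = P/(εσA) + T_w⁴ = 179/(0.97·5.67×10⁻⁸·1.530) + (287)⁴
    = 2.127×10⁹ + 6.785×10⁹ = 8.912×10⁹ K⁴.

T ≈ 307 K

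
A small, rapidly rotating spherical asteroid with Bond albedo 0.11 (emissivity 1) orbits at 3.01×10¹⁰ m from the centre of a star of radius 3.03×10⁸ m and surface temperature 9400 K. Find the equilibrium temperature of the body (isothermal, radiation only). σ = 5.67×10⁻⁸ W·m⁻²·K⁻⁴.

T ≈ 648 K

The star's surface emits σT_*⁴; at distance d the flux is S = σT_*⁴(R_*/d)².
S = 5.67×10⁻⁸·(9400)⁴·(3.03×10⁸/3.01×10¹⁰)² = 44860 W/m².
For an isothermal sphere T⁴ = (1−a)S/(4σ) = 1.760×10¹¹ K⁴.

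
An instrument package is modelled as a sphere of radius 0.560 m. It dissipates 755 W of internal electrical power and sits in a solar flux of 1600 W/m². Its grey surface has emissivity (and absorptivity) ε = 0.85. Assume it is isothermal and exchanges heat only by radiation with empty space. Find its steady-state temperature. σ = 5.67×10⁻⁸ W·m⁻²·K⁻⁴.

T ≈ 324 K

At steady state, absorbed solar power + internal power = radiated power.
Absorbed: α·S·A_cross = 0.85·1600·0.9852 = 1340 W (cross-section πr²).
Total input = 1340 + 755 = 2095 W.
Radiated: εσ·A_surf·T⁴ with A_surf = 4πr² = 3.941 m².
T⁴ = 2095/(0.85·5.67×10⁻⁸·3.941) = 1.103×10¹⁰ K⁴.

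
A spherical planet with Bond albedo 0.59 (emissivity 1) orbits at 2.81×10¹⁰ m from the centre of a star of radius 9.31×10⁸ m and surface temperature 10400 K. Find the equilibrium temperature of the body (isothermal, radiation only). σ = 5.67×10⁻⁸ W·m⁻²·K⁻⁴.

T ≈ 1070 K

The star's surface emits σT_*⁴; at distance d the flux is S = σT_*⁴(R_*/d)².
S = 5.67×10⁻⁸·(10400)⁴·(9.31×10⁸/2.81×10¹⁰)² = 7.281×10⁵ W/m².
For an isothermal sphere T⁴ = (1−a)S/(4σ) = 1.316×10¹² K⁴.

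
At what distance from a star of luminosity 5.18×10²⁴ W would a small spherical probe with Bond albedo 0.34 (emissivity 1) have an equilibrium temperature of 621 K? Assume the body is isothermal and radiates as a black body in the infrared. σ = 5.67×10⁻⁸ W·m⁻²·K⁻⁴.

For an isothermal black-emitting sphere, (1−a)S·πr² = σ·4πr²·T⁴ ⇒ S = 4σT⁴/(1−a).
S = 4·5.67×10⁻⁸·(621)⁴/0.660 = 51110 W/m².
Flux falls as S = L/(4πd²), so d = √(L/(4πS)) = √(5.18×10²⁴/(4π·51110)).

d ≈ 2.84×10⁹ m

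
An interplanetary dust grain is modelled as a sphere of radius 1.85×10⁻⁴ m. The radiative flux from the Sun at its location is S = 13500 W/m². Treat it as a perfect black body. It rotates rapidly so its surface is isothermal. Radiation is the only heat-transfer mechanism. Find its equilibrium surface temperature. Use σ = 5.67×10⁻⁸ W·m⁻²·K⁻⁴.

T ≈ 494 K

At equilibrium, absorbed power = emitted power.
Absorbing cross-section = πr² = 1.075×10⁻⁷ m²; emitting surface = 4πr² = 4.301×10⁻⁷ m² (ratio 4).
S·A_cross = εσ·A_surf·T⁴  ⇒  T⁴ = S/(4σ).
T⁴ = 1.00·13500/(4·5.67×10⁻⁸) = 5.952×10¹⁰ K⁴.
T = (5.952×10¹⁰)^(1/4).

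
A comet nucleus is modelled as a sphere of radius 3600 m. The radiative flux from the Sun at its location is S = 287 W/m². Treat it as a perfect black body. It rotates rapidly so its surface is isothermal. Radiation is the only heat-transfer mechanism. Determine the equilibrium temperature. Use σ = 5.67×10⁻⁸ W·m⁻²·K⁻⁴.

T ≈ 189 K

At equilibrium, absorbed power = emitted power.
Absorbing cross-section = πr² = 4.072×10⁷ m²; emitting surface = 4πr² = 1.629×10⁸ m² (ratio 4).
S·A_cross = εσ·A_surf·T⁴  ⇒  T⁴ = S/(4σ).
T⁴ = 1.00·287/(4·5.67×10⁻⁸) = 1.265×10⁹ K⁴.
T = (1.265×10⁹)^(1/4).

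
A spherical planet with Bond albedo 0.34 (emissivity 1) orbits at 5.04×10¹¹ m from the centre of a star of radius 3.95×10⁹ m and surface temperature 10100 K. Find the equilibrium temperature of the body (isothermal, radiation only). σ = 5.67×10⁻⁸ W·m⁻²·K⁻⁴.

The star's surface emits σT_*⁴; at distance d the flux is S = σT_*⁴(R_*/d)².
S = 5.67×10⁻⁸·(10100)⁴·(3.95×10⁹/5.04×10¹¹)² = 36240 W/m².
For an isothermal sphere T⁴ = (1−a)S/(4σ) = 1.055×10¹¹ K⁴.

T ≈ 570 K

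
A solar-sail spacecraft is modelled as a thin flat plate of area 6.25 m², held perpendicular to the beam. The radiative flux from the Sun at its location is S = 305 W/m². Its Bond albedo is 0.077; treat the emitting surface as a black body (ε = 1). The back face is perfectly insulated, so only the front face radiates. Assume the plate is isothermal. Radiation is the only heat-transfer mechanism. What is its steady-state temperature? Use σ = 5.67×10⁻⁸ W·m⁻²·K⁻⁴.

T ≈ 265 K

At equilibrium, absorbed power = emitted power.
Absorbing cross-section = A = 6.250 m²; emitting surface = A = 6.250 m² (ratio 1).
(1−a)S·A_cross = εσ·A_surf·T⁴  ⇒  T⁴ = (1−a)S/(1σ).
T⁴ = 0.923·305/(1·5.67×10⁻⁸) = 4.965×10⁹ K⁴.
T = (4.965×10⁹)^(1/4).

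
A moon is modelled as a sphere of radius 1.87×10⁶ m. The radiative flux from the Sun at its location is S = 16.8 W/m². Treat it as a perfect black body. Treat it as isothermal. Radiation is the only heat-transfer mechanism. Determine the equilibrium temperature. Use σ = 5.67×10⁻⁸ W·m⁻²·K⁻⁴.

T ≈ 92.8 K

At equilibrium, absorbed power = emitted power.
Absorbing cross-section = πr² = 1.099×10¹³ m²; emitting surface = 4πr² = 4.394×10¹³ m² (ratio 4).
S·A_cross = εσ·A_surf·T⁴  ⇒  T⁴ = S/(4σ).
T⁴ = 1.00·16.8/(4·5.67×10⁻⁸) = 7.407×10⁷ K⁴.
T = (7.407×10⁷)^(1/4).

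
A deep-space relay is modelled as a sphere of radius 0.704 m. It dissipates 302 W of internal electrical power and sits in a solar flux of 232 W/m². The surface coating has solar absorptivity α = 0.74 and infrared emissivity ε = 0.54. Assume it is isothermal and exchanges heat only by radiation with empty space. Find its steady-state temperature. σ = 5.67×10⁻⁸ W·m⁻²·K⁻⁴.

At steady state, absorbed solar power + internal power = radiated power.
Absorbed: α·S·A_cross = 0.74·232·1.557 = 267.3 W (cross-section πr²).
Total input = 267.3 + 302 = 569.3 W.
Radiated: εσ·A_surf·T⁴ with A_surf = 4πr² = 6.228 m².
T⁴ = 569.3/(0.54·5.67×10⁻⁸·6.228) = 2.985×10⁹ K⁴.

T ≈ 234 K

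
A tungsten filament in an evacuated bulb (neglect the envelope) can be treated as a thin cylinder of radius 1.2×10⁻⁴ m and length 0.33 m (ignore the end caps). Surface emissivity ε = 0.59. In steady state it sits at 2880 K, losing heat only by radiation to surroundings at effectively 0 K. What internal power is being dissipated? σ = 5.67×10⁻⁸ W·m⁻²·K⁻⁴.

P ≈ 573 W

Steady state: P = εσA T⁴.
A = 2πrL = 2.488×10⁻⁴ m²; T⁴ = (2880)⁴ = 6.880×10¹³ K⁴.
P = 0.59 × 5.67×10⁻⁸ × 2.488×10⁻⁴ × 6.880×10¹³.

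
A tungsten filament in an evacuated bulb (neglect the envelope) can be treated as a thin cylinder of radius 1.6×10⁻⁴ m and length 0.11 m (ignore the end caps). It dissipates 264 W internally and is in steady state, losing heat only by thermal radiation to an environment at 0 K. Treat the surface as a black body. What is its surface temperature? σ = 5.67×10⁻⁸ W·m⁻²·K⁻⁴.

Steady state: internal power = radiated power, P = εσA T⁴.
Radiating area A = 2πrL = 1.106×10⁻⁴ m².
T⁴ = P/(εσA) = 264/(1.0·5.67×10⁻⁸·1.106×10⁻⁴) = 4.210×10¹³ K⁴.
T = (4.210×10¹³)^(1/4).

T ≈ 2550 K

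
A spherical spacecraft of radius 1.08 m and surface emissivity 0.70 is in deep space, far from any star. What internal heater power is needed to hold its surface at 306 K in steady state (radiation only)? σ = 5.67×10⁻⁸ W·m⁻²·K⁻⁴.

P = εσ·4πr²·T⁴.
4πr² = 14.66 m²; T⁴ = 8.768×10⁹ K⁴.
P = 0.70·5.67×10⁻⁸·14.66·8.768×10⁹.

P ≈ 5100 W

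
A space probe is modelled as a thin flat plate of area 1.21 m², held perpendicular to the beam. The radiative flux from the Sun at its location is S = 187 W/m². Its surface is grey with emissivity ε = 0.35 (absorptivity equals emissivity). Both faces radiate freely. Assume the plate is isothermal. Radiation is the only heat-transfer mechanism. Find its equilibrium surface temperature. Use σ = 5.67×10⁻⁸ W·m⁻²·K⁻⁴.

At equilibrium, absorbed power = emitted power.
Absorbing cross-section = A = 1.210 m²; emitting surface = 2A = 2.420 m² (ratio 2).
εS·A_cross = εσ·A_surf·T⁴  ⇒  T⁴ = S/(2σ)   (ε cancels).
T⁴ = 187/(2·5.67×10⁻⁸) = 1.649×10⁹ K⁴.
T = (1.649×10⁹)^(1/4).

T ≈ 202 K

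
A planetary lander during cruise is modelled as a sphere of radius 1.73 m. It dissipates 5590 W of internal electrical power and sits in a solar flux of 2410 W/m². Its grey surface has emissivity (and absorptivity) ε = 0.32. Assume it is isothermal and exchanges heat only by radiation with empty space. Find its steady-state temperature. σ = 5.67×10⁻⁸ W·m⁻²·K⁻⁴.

T ≈ 370 K

At steady state, absorbed solar power + internal power = radiated power.
Absorbed: α·S·A_cross = 0.32·2410·9.402 = 7251 W (cross-section πr²).
Total input = 7251 + 5590 = 12840 W.
Radiated: εσ·A_surf·T⁴ with A_surf = 4πr² = 37.61 m².
T⁴ = 12840/(0.32·5.67×10⁻⁸·37.61) = 1.882×10¹⁰ K⁴.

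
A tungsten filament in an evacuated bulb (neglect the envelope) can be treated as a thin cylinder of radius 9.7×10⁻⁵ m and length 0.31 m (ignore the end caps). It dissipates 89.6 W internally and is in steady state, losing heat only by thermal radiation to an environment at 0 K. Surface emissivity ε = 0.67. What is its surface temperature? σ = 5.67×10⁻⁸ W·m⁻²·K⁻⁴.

T ≈ 1880 K

Steady state: internal power = radiated power, P = εσA T⁴.
Radiating area A = 2πrL = 1.889×10⁻⁴ m².
T⁴ = P/(εσA) = 89.6/(0.67·5.67×10⁻⁸·1.889×10⁻⁴) = 1.248×10¹³ K⁴.
T = (1.248×10¹³)^(1/4).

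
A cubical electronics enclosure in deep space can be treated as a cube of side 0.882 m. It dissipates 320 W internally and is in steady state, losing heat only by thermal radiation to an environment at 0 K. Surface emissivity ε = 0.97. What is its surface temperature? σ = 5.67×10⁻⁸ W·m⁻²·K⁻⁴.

T ≈ 188 K

Steady state: internal power = radiated power, P = εσA T⁴.
Radiating area A = 6L² = 4.668 m².
T⁴ = P/(εσA) = 320/(0.97·5.67×10⁻⁸·4.668) = 1.247×10⁹ K⁴.
T = (1.247×10⁹)^(1/4).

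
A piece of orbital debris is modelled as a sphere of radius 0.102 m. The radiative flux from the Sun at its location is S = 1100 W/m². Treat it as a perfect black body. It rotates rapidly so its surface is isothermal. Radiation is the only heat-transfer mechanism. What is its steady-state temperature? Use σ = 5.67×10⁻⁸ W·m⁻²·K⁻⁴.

At equilibrium, absorbed power = emitted power.
Absorbing cross-section = πr² = 0.03269 m²; emitting surface = 4πr² = 0.1307 m² (ratio 4).
S·A_cross = εσ·A_surf·T⁴  ⇒  T⁴ = S/(4σ).
T⁴ = 1.00·1100/(4·5.67×10⁻⁸) = 4.850×10⁹ K⁴.
T = (4.850×10⁹)^(1/4).

T ≈ 264 K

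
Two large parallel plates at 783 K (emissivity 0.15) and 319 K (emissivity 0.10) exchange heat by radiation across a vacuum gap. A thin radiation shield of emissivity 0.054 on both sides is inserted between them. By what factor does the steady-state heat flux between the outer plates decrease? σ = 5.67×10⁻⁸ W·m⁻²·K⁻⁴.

factor ≈ 3.30

Without shield: q₀ = σΔ(T⁴)/(1/ε₁+1/ε₂−1) with denominator 15.67.
With shield the two gaps are in series; the resistances add: (1/ε₁+1/ε_s−1)+(1/ε_s+1/ε₂−1) = 24.19+27.52 = 51.70.
Heat-flux ratio q₀/q = 51.70/15.67.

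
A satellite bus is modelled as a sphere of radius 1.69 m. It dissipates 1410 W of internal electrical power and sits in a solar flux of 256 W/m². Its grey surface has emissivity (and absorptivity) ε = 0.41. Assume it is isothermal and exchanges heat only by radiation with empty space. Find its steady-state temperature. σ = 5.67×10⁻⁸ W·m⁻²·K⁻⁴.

At steady state, absorbed solar power + internal power = radiated power.
Absorbed: α·S·A_cross = 0.41·256·8.973 = 941.8 W (cross-section πr²).
Total input = 941.8 + 1410 = 2352 W.
Radiated: εσ·A_surf·T⁴ with A_surf = 4πr² = 35.89 m².
T⁴ = 2352/(0.41·5.67×10⁻⁸·35.89) = 2.819×10⁹ K⁴.

T ≈ 230 K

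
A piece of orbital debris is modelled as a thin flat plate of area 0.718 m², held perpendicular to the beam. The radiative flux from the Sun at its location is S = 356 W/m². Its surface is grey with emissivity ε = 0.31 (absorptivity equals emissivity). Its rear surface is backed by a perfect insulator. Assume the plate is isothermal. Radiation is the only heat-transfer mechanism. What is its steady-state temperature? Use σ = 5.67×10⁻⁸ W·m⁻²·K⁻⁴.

At equilibrium, absorbed power = emitted power.
Absorbing cross-section = A = 0.7180 m²; emitting surface = A = 0.7180 m² (ratio 1).
εS·A_cross = εσ·A_surf·T⁴  ⇒  T⁴ = S/(1σ)   (ε cancels).
T⁴ = 356/(1·5.67×10⁻⁸) = 6.279×10⁹ K⁴.
T = (6.279×10⁹)^(1/4).

T ≈ 281 K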